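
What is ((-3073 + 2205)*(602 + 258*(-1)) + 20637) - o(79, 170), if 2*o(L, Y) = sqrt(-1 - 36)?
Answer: -277955 - I*sqrt(37)/2 ≈ -2.7796e+5 - 3.0414*I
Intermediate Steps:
o(L, Y) = I*sqrt(37)/2 (o(L, Y) = sqrt(-1 - 36)/2 = sqrt(-37)/2 = (I*sqrt(37))/2 = I*sqrt(37)/2)
((-3073 + 2205)*(602 + 258*(-1)) + 20637) - o(79, 170) = ((-3073 + 2205)*(602 + 258*(-1)) + 20637) - I*sqrt(37)/2 = (-868*(602 - 258) + 20637) - I*sqrt(37)/2 = (-868*344 + 20637) - I*sqrt(37)/2 = (-298592 + 20637) - I*sqrt(37)/2 = -277955 - I*sqrt(37)/2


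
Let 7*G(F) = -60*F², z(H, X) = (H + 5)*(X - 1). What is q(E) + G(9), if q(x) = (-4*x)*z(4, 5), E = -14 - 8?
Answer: 17316/7 ≈ 2473.7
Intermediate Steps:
z(H, X) = (-1 + X)*(5 + H) (z(H, X) = (5 + H)*(-1 + X) = (-1 + X)*(5 + H))
E = -22
q(x) = -144*x (q(x) = (-4*x)*(-5 - 1*4 + 5*5 + 4*5) = (-4*x)*(-5 - 4 + 25 + 20) = -4*x*36 = -144*x)
G(F) = -60*F²/7 (G(F) = (-60*F²)/7 = -60*F²/7)
q(E) + G(9) = -144*(-22) - 60/7*9² = 3168 - 60/7*81 = 3168 - 4860/7 = 17316/7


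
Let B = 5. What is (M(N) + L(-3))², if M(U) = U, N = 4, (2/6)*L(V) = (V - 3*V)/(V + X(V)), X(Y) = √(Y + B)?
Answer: 1324/49 + 936*√2/49 ≈ 54.035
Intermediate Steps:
X(Y) = √(5 + Y) (X(Y) = √(Y + 5) = √(5 + Y))
L(V) = -6*V/(V + √(5 + V)) (L(V) = 3*((V - 3*V)/(V + √(5 + V))) = 3*((-2*V)/(V + √(5 + V))) = 3*(-2*V/(V + √(5 + V))) = -6*V/(V + √(5 + V)))
(M(N) + L(-3))² = (4 - 6*(-3)/(-3 + √(5 - 3)))² = (4 - 6*(-3)/(-3 + √2))² = (4 + 18/(-3 + √2))²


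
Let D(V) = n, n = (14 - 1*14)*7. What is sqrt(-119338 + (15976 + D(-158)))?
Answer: I*sqrt(103362) ≈ 321.5*I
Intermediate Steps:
n = 0 (n = (14 - 14)*7 = 0*7 = 0)
D(V) = 0
sqrt(-119338 + (15976 + D(-158))) = sqrt(-119338 + (15976 + 0)) = sqrt(-119338 + 15976) = sqrt(-103362) = I*sqrt(103362)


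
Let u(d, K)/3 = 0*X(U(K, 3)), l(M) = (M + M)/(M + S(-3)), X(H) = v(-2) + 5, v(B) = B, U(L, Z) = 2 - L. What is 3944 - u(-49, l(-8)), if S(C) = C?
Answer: 3944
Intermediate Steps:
X(H) = 3 (X(H) = -2 + 5 = 3)
l(M) = 2*M/(-3 + M) (l(M) = (M + M)/(M - 3) = (2*M)/(-3 + M) = 2*M/(-3 + M))
u(d, K) = 0 (u(d, K) = 3*(0*3) = 3*0 = 0)
3944 - u(-49, l(-8)) = 3944 - 1*0 = 3944 + 0 = 3944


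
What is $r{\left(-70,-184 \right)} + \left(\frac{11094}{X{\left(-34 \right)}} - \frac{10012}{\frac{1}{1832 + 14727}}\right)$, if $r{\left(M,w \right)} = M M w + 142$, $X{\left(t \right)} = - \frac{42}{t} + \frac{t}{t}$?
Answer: $- \frac{3167018855}{19} \approx -1.6669 \cdot 10^{8}$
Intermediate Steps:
$X{\left(t \right)} = 1 - \frac{42}{t}$ ($X{\left(t \right)} = - \frac{42}{t} + 1 = 1 - \frac{42}{t}$)
$r{\left(M,w \right)} = 142 + w M^{2}$ ($r{\left(M,w \right)} = M^{2} w + 142 = w M^{2} + 142 = 142 + w M^{2}$)
$r{\left(-70,-184 \right)} + \left(\frac{11094}{X{\left(-34 \right)}} - \frac{10012}{\frac{1}{1832 + 14727}}\right) = \left(142 - 184 \left(-70\right)^{2}\right) + \left(\frac{11094}{\frac{1}{-34} \left(-42 - 34\right)} - \frac{10012}{\frac{1}{1832 + 14727}}\right) = \left(142 - 901600\right) + \left(\frac{11094}{\left(- \frac{1}{34}\right) \left(-76\right)} - \frac{10012}{\frac{1}{16559}}\right) = \left(142 - 901600\right) + \left(\frac{11094}{\frac{38}{17}} - 10012 \frac{1}{\frac{1}{16559}}\right) = -901458 + \left(11094 \cdot \frac{17}{38} - 165788708\right) = -901458 + \left(\frac{94299}{19} - 165788708\right) = -901458 - \frac{3149891153}{19} = - \frac{3167018855}{19}$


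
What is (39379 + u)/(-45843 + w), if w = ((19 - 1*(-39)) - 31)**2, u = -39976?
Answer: 199/15038 ≈ 0.013233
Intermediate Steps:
w = 729 (w = ((19 + 39) - 31)**2 = (58 - 31)**2 = 27**2 = 729)
(39379 + u)/(-45843 + w) = (39379 - 39976)/(-45843 + 729) = -597/(-45114) = -597*(-1/45114) = 199/15038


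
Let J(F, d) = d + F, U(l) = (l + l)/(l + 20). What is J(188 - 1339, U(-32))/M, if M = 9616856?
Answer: -3437/28850568 ≈ -0.00011913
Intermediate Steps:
U(l) = 2*l/(20 + l) (U(l) = (2*l)/(20 + l) = 2*l/(20 + l))
J(F, d) = F + d
J(188 - 1339, U(-32))/M = ((188 - 1339) + 2*(-32)/(20 - 32))/9616856 = (-1151 + 2*(-32)/(-12))*(1/9616856) = (-1151 + 2*(-32)*(-1/12))*(1/9616856) = (-1151 + 16/3)*(1/9616856) = -3437/3*1/9616856 = -3437/28850568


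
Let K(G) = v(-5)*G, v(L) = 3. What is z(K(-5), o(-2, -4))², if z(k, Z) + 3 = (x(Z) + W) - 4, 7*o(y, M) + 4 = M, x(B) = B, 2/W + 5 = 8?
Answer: 24649/441 ≈ 55.893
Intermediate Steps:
W = ⅔ (W = 2/(-5 + 8) = 2/3 = 2*(⅓) = ⅔ ≈ 0.66667)
o(y, M) = -4/7 + M/7
K(G) = 3*G
z(k, Z) = -19/3 + Z (z(k, Z) = -3 + ((Z + ⅔) - 4) = -3 + ((⅔ + Z) - 4) = -3 + (-10/3 + Z) = -19/3 + Z)
z(K(-5), o(-2, -4))² = (-19/3 + (-4/7 + (⅐)*(-4)))² = (-19/3 + (-4/7 - 4/7))² = (-19/3 - 8/7)² = (-157/21)² = 24649/441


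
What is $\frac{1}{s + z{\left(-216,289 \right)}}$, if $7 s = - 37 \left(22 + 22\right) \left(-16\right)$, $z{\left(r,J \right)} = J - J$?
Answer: $\frac{7}{26048} \approx 0.00026873$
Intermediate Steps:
$z{\left(r,J \right)} = 0$
$s = \frac{26048}{7}$ ($s = \frac{- 37 \left(22 + 22\right) \left(-16\right)}{7} = \frac{\left(-37\right) 44 \left(-16\right)}{7} = \frac{\left(-1628\right) \left(-16\right)}{7} = \frac{1}{7} \cdot 26048 = \frac{26048}{7} \approx 3721.1$)
$\frac{1}{s + z{\left(-216,289 \right)}} = \frac{1}{\frac{26048}{7} + 0} = \frac{1}{\frac{26048}{7}} = \frac{7}{26048}$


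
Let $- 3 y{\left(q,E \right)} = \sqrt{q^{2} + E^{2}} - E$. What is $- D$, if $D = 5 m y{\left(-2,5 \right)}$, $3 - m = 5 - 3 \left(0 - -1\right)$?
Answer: $- \frac{25}{3} + \frac{5 \sqrt{29}}{3} \approx 0.64194$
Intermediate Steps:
$m = 1$ ($m = 3 - \left(5 - 3 \left(0 - -1\right)\right) = 3 - \left(5 - 3 \left(0 + 1\right)\right) = 3 - \left(5 - 3\right) = 3 - 2 = 1$)
$y{\left(q,E \right)} = - \frac{\sqrt{E^{2} + q^{2}}}{3} + \frac{E}{3}$ ($y{\left(q,E \right)} = - \frac{\sqrt{q^{2} + E^{2}} - E}{3} = - \frac{\sqrt{E^{2} + q^{2}} - E}{3} = - \frac{\sqrt{E^{2} + q^{2}}}{3} + \frac{E}{3}$)
$D = \frac{25}{3} - \frac{5 \sqrt{29}}{3}$ ($D = 5 \cdot 1 \left(- \frac{\sqrt{5^{2} + \left(-2\right)^{2}}}{3} + \frac{1}{3} \cdot 5\right) = 5 \left(- \frac{\sqrt{25 + 4}}{3} + \frac{5}{3}\right) = 5 \left(- \frac{\sqrt{29}}{3} + \frac{5}{3}\right) = 5 \left(\frac{5}{3} - \frac{\sqrt{29}}{3}\right) = \frac{25}{3} - \frac{5 \sqrt{29}}{3} \approx -0.64194$)
$- D = - (\frac{25}{3} - \frac{5 \sqrt{29}}{3}) = - \frac{25}{3} + \frac{5 \sqrt{29}}{3}$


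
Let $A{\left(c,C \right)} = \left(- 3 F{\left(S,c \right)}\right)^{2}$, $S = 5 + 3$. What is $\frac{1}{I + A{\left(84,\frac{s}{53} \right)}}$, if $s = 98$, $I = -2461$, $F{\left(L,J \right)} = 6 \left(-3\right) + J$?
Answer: $\frac{1}{36743} \approx 2.7216 \cdot 10^{-5}$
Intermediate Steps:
$S = 8$
$F{\left(L,J \right)} = -18 + J$
$A{\left(c,C \right)} = \left(54 - 3 c\right)^{2}$ ($A{\left(c,C \right)} = \left(- 3 \left(-18 + c\right)\right)^{2} = \left(54 - 3 c\right)^{2}$)
$\frac{1}{I + A{\left(84,\frac{s}{53} \right)}} = \frac{1}{-2461 + 9 \left(-18 + 84\right)^{2}} = \frac{1}{-2461 + 9 \cdot 66^{2}} = \frac{1}{-2461 + 9 \cdot 4356} = \frac{1}{-2461 + 39204} = \frac{1}{36743}$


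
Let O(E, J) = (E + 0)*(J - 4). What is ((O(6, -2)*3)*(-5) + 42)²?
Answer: 338724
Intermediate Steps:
O(E, J) = E*(-4 + J)
((O(6, -2)*3)*(-5) + 42)² = (((6*(-4 - 2))*3)*(-5) + 42)² = (((6*(-6))*3)*(-5) + 42)² = (-36*3*(-5) + 42)² = (-108*(-5) + 42)² = (540 + 42)² = 582² = 338724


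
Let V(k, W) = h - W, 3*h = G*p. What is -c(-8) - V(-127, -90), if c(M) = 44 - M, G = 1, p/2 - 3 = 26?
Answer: -484/3 ≈ -161.33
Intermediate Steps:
p = 58 (p = 6 + 2*26 = 6 + 52 = 58)
h = 58/3 (h = (1*58)/3 = (⅓)*58 = 58/3 ≈ 19.333)
V(k, W) = 58/3 - W
-c(-8) - V(-127, -90) = -(44 - 1*(-8)) - (58/3 - 1*(-90)) = -(44 + 8) - (58/3 + 90) = -1*52 - 1*328/3 = -52 - 328/3 = -484/3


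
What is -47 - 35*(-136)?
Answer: 4713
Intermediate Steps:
-47 - 35*(-136) = -47 + 4760 = 4713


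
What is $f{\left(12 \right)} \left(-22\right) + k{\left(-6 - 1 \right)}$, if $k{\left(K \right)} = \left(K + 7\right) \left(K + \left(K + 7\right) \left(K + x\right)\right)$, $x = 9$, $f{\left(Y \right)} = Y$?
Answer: $-264$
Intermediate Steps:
$k{\left(K \right)} = \left(7 + K\right) \left(K + \left(7 + K\right) \left(9 + K\right)\right)$ ($k{\left(K \right)} = \left(K + 7\right) \left(K + \left(K + 7\right) \left(K + 9\right)\right) = \left(7 + K\right) \left(K + \left(7 + K\right) \left(9 + K\right)\right)$)
$f{\left(12 \right)} \left(-22\right) + k{\left(-6 - 1 \right)} = 12 \left(-22\right) + \left(441 + \left(-6 - 1\right)^{3} + 24 \left(-6 - 1\right)^{2} + 182 \left(-6 - 1\right)\right) = -264 + \left(441 + \left(-6 - 1\right)^{3} + 24 \left(-6 - 1\right)^{2} + 182 \left(-6 - 1\right)\right) = -264 + \left(441 + \left(-7\right)^{3} + 24 \left(-7\right)^{2} + 182 \left(-7\right)\right) = -264 + \left(441 - 343 + 24 \cdot 49 - 1274\right) = -264 + \left(441 - 343 + 1176 - 1274\right) = -264 + 0 = -264$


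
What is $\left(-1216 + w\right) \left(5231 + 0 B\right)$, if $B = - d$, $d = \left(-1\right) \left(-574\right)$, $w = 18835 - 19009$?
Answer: $-7271090$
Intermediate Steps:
$w = -174$ ($w = 18835 - 19009 = -174$)
$d = 574$
$B = -574$ ($B = \left(-1\right) 574 = -574$)
$\left(-1216 + w\right) \left(5231 + 0 B\right) = \left(-1216 - 174\right) \left(5231 + 0 \left(-574\right)\right) = - 1390 \left(5231 + 0\right) = \left(-1390\right) 5231 = -7271090$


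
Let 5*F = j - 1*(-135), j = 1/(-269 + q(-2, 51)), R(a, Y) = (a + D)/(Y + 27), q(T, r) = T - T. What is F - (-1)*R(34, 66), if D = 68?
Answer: 1171464/41695 ≈ 28.096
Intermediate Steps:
q(T, r) = 0
R(a, Y) = (68 + a)/(27 + Y) (R(a, Y) = (a + 68)/(Y + 27) = (68 + a)/(27 + Y))
j = -1/269 (j = 1/(-269 + 0) = 1/(-269) = -1/269 ≈ -0.0037175)
F = 36314/1345 (F = (-1/269 - 1*(-135))/5 = (-1/269 + 135)/5 = (⅕)*(36314/269) = 36314/1345 ≈ 26.999)
F - (-1)*R(34, 66) = 36314/1345 - (-1)*(68 + 34)/(27 + 66) = 36314/1345 - (-1)*102/93 = 36314/1345 - (-1)*(1/93)*102 = 36314/1345 - (-1)*34/31 = 36314/1345 - 1*(-34/31) = 36314/1345 + 34/31 = 1171464/41695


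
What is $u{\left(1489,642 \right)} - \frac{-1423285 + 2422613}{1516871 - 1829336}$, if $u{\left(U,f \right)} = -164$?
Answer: $- \frac{50244932}{312465} \approx -160.8$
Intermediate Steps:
$u{\left(1489,642 \right)} - \frac{-1423285 + 2422613}{1516871 - 1829336} = -164 - \frac{-1423285 + 2422613}{1516871 - 1829336} = -164 - \frac{999328}{-312465} = -164 - 999328 \left(- \frac{1}{312465}\right) = -164 - - \frac{999328}{312465} = -164 + \frac{999328}{312465} = - \frac{50244932}{312465}$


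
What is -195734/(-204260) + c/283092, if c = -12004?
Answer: 945692723/1032578070 ≈ 0.91586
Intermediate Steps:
-195734/(-204260) + c/283092 = -195734/(-204260) - 12004/283092 = -195734*(-1/204260) - 12004*1/283092 = 13981/14590 - 3001/70773 = 945692723/1032578070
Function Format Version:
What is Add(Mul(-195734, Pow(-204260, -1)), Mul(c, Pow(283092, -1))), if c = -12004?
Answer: Rational(945692723, 1032578070) ≈ 0.91586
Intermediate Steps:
Add(Mul(-195734, Pow(-204260, -1)), Mul(c, Pow(283092, -1))) = Add(Mul(-195734, Pow(-204260, -1)), Mul(-12004, Pow(283092, -1))) = Add(Mul(-195734, Rational(-1, 204260)), Mul(-12004, Rational(1, 283092))) = Add(Rational(13981, 14590), Rational(-3001, 70773)) = Rational(945692723, 1032578070)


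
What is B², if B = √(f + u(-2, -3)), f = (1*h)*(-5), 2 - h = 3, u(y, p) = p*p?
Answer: 14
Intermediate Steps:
u(y, p) = p²
h = -1 (h = 2 - 1*3 = 2 - 3 = -1)
f = 5 (f = (1*(-1))*(-5) = -1*(-5) = 5)
B = √14 (B = √(5 + (-3)²) = √(5 + 9) = √14 ≈ 3.7417)
B² = (√14)² = 14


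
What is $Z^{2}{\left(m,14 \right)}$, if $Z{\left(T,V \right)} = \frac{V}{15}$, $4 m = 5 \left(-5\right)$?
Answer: $\frac{196}{225} \approx 0.87111$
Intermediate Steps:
$m = - \frac{25}{4}$ ($m = \frac{5 \left(-5\right)}{4} = \frac{1}{4} \left(-25\right) = - \frac{25}{4} \approx -6.25$)
$Z{\left(T,V \right)} = \frac{V}{15}$ ($Z{\left(T,V \right)} = V \frac{1}{15} = \frac{V}{15}$)
$Z^{2}{\left(m,14 \right)} = \left(\frac{1}{15} \cdot 14\right)^{2} = \left(\frac{14}{15}\right)^{2} = \frac{196}{225}$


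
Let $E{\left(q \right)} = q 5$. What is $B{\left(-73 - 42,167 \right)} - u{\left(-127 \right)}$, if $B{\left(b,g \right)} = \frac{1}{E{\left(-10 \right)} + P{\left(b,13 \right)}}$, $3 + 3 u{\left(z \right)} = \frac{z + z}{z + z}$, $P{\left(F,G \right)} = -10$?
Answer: $\frac{13}{20} \approx 0.65$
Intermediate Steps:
$E{\left(q \right)} = 5 q$
$u{\left(z \right)} = - \frac{2}{3}$ ($u{\left(z \right)} = -1 + \frac{\left(z + z\right) \frac{1}{z + z}}{3} = -1 + \frac{2 z \frac{1}{2 z}}{3} = -1 + \frac{1}{3} \cdot 1 = -1 + \frac{1}{3} = - \frac{2}{3}$)
$B{\left(b,g \right)} = - \frac{1}{60}$ ($B{\left(b,g \right)} = \frac{1}{5 \left(-10\right) - 10} = \frac{1}{-50 - 10} = \frac{1}{-60} = - \frac{1}{60}$)
$B{\left(-73 - 42,167 \right)} - u{\left(-127 \right)} = - \frac{1}{60} - - \frac{2}{3} = - \frac{1}{60} + \frac{2}{3} = \frac{13}{20}$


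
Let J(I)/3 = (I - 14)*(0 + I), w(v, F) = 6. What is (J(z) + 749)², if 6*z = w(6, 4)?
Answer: 504100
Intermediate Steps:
z = 1 (z = (⅙)*6 = 1)
J(I) = 3*I*(-14 + I) (J(I) = 3*((I - 14)*(0 + I)) = 3*((-14 + I)*I) = 3*(I*(-14 + I)) = 3*I*(-14 + I))
(J(z) + 749)² = (3*1*(-14 + 1) + 749)² = (3*1*(-13) + 749)² = (-39 + 749)² = 710² = 504100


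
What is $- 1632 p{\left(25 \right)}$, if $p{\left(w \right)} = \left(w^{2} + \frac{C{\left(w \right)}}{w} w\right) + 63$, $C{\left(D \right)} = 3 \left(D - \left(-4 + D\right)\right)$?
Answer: $-1142400$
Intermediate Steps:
$C{\left(D \right)} = 12$ ($C{\left(D \right)} = 3 \cdot 4 = 12$)
$p{\left(w \right)} = 75 + w^{2}$ ($p{\left(w \right)} = \left(w^{2} + \frac{12}{w} w\right) + 63 = \left(w^{2} + 12\right) + 63 = \left(12 + w^{2}\right) + 63 = 75 + w^{2}$)
$- 1632 p{\left(25 \right)} = - 1632 \left(75 + 25^{2}\right) = - 1632 \left(75 + 625\right) = \left(-1632\right) 700 = -1142400$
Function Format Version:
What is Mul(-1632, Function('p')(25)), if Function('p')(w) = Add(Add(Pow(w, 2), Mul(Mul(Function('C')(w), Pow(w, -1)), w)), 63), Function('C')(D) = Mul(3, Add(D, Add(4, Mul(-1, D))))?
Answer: -1142400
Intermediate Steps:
Function('C')(D) = 12 (Function('C')(D) = Mul(3, 4) = 12)
Function('p')(w) = Add(75, Pow(w, 2)) (Function('p')(w) = Add(Add(Pow(w, 2), Mul(Mul(12, Pow(w, -1)), w)), 63) = Add(Add(Pow(w, 2), 12), 63) = Add(Add(12, Pow(w, 2)), 63) = Add(75, Pow(w, 2)))
Mul(-1632, Function('p')(25)) = Mul(-1632, Add(75, Pow(25, 2))) = Mul(-1632, Add(75, 625)) = Mul(-1632, 700) = -1142400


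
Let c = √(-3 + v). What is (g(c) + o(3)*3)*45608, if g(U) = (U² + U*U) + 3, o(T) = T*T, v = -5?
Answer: 638512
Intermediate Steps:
o(T) = T²
c = 2*I*√2 (c = √(-3 - 5) = √(-8) = 2*I*√2 ≈ 2.8284*I)
g(U) = 3 + 2*U² (g(U) = (U² + U²) + 3 = 2*U² + 3 = 3 + 2*U²)
(g(c) + o(3)*3)*45608 = ((3 + 2*(2*I*√2)²) + 3²*3)*45608 = ((3 + 2*(-8)) + 9*3)*45608 = ((3 - 16) + 27)*45608 = (-13 + 27)*45608 = 14*45608 = 638512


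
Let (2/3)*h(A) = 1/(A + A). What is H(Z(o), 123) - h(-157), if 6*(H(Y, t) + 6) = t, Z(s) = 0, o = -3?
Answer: 9109/628 ≈ 14.505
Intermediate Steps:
H(Y, t) = -6 + t/6
h(A) = 3/(4*A) (h(A) = 3/(2*(A + A)) = 3/(2*((2*A))) = 3*(1/(2*A))/2 = 3/(4*A))
H(Z(o), 123) - h(-157) = (-6 + (⅙)*123) - 3/(4*(-157)) = (-6 + 41/2) - 3*(-1)/(4*157) = 29/2 - 1*(-3/628) = 29/2 + 3/628 = 9109/628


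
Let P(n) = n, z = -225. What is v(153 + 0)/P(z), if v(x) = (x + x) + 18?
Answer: -36/25 ≈ -1.4400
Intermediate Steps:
v(x) = 18 + 2*x (v(x) = 2*x + 18 = 18 + 2*x)
v(153 + 0)/P(z) = (18 + 2*(153 + 0))/(-225) = (18 + 2*153)*(-1/225) = (18 + 306)*(-1/225) = 324*(-1/225) = -36/25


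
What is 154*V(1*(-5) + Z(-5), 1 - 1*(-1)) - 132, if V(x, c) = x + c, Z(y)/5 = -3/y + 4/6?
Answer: 1144/3 ≈ 381.33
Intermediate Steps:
Z(y) = 10/3 - 15/y (Z(y) = 5*(-3/y + 4/6) = 5*(-3/y + 4*(⅙)) = 5*(-3/y + ⅔) = 5*(⅔ - 3/y) = 10/3 - 15/y)
V(x, c) = c + x
154*V(1*(-5) + Z(-5), 1 - 1*(-1)) - 132 = 154*((1 - 1*(-1)) + (1*(-5) + (10/3 - 15/(-5)))) - 132 = 154*((1 + 1) + (-5 + (10/3 - 15*(-⅕)))) - 132 = 154*(2 + (-5 + (10/3 + 3))) - 132 = 154*(2 + (-5 + 19/3)) - 132 = 154*(2 + 4/3) - 132 = 154*(10/3) - 132 = 1540/3 - 132 = 1144/3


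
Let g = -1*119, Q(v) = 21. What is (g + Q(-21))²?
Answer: 9604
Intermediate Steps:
g = -119
(g + Q(-21))² = (-119 + 21)² = (-98)² = 9604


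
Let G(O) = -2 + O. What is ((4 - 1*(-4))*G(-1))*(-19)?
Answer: 456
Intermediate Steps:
((4 - 1*(-4))*G(-1))*(-19) = ((4 - 1*(-4))*(-2 - 1))*(-19) = ((4 + 4)*(-3))*(-19) = (8*(-3))*(-19) = -24*(-19) = 456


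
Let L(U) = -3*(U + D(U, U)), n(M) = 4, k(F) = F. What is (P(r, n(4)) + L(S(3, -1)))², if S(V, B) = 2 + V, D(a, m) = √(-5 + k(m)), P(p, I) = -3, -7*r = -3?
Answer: 324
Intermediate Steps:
r = 3/7 (r = -⅐*(-3) = 3/7 ≈ 0.42857)
D(a, m) = √(-5 + m)
L(U) = -3*U - 3*√(-5 + U) (L(U) = -3*(U + √(-5 + U)) = -3*U - 3*√(-5 + U))
(P(r, n(4)) + L(S(3, -1)))² = (-3 + (-3*(2 + 3) - 3*√(-5 + (2 + 3))))² = (-3 + (-3*5 - 3*√(-5 + 5)))² = (-3 + (-15 - 3*√0))² = (-3 + (-15 - 3*0))² = (-3 + (-15 + 0))² = (-3 - 15)² = (-18)² = 324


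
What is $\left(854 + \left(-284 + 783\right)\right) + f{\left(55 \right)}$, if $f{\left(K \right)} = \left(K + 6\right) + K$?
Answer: $1469$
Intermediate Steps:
$f{\left(K \right)} = 6 + 2 K$ ($f{\left(K \right)} = \left(6 + K\right) + K = 6 + 2 K$)
$\left(854 + \left(-284 + 783\right)\right) + f{\left(55 \right)} = \left(854 + \left(-284 + 783\right)\right) + \left(6 + 2 \cdot 55\right) = \left(854 + 499\right) + \left(6 + 110\right) = 1353 + 116 = 1469$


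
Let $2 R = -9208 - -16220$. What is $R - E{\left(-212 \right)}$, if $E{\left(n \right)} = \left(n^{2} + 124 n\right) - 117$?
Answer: $-15033$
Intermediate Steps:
$E{\left(n \right)} = -117 + n^{2} + 124 n$
$R = 3506$ ($R = \frac{-9208 - -16220}{2} = \frac{-9208 + 16220}{2} = \frac{1}{2} \cdot 7012 = 3506$)
$R - E{\left(-212 \right)} = 3506 - \left(-117 + \left(-212\right)^{2} + 124 \left(-212\right)\right) = 3506 - \left(-117 + 44944 - 26288\right) = 3506 - 18539 = -15033$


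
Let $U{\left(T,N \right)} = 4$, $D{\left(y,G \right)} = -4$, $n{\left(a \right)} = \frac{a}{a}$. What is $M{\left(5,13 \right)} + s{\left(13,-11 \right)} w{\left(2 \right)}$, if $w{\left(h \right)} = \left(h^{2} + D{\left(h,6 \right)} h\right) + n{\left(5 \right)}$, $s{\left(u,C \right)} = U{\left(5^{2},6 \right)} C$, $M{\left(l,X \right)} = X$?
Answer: $145$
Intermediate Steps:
$n{\left(a \right)} = 1$
$s{\left(u,C \right)} = 4 C$
$w{\left(h \right)} = 1 + h^{2} - 4 h$ ($w{\left(h \right)} = \left(h^{2} - 4 h\right) + 1 = 1 + h^{2} - 4 h$)
$M{\left(5,13 \right)} + s{\left(13,-11 \right)} w{\left(2 \right)} = 13 + 4 \left(-11\right) \left(1 + 2^{2} - 8\right) = 13 - 44 \left(1 + 4 - 8\right) = 13 - -132 = 13 + 132 = 145$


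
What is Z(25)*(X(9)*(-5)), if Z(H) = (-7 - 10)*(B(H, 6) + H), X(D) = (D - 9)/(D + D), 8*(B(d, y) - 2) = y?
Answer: 0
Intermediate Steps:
B(d, y) = 2 + y/8
X(D) = (-9 + D)/(2*D) (X(D) = (-9 + D)/((2*D)) = (-9 + D)*(1/(2*D)) = (-9 + D)/(2*D))
Z(H) = -187/4 - 17*H (Z(H) = (-7 - 10)*((2 + (⅛)*6) + H) = -17*((2 + ¾) + H) = -17*(11/4 + H) = -187/4 - 17*H)
Z(25)*(X(9)*(-5)) = (-187/4 - 17*25)*(((½)*(-9 + 9)/9)*(-5)) = (-187/4 - 425)*(((½)*(⅑)*0)*(-5)) = -0*(-5) = -1887/4*0 = 0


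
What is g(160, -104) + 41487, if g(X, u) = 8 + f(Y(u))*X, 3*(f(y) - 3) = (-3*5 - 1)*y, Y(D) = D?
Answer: 392165/3 ≈ 1.3072e+5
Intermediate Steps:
f(y) = 3 - 16*y/3 (f(y) = 3 + ((-3*5 - 1)*y)/3 = 3 + ((-15 - 1)*y)/3 = 3 + (-16*y)/3 = 3 - 16*y/3)
g(X, u) = 8 + X*(3 - 16*u/3) (g(X, u) = 8 + (3 - 16*u/3)*X = 8 + X*(3 - 16*u/3))
g(160, -104) + 41487 = (8 - ⅓*160*(-9 + 16*(-104))) + 41487 = (8 - ⅓*160*(-9 - 1664)) + 41487 = (8 - ⅓*160*(-1673)) + 41487 = (8 + 267680/3) + 41487 = 267704/3 + 41487 = 392165/3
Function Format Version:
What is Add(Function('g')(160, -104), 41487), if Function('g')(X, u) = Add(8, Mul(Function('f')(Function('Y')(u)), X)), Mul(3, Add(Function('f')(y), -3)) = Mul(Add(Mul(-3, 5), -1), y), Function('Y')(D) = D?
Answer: Rational(392165, 3) ≈ 1.3072e+5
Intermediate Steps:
Function('f')(y) = Add(3, Mul(Rational(-16, 3), y)) (Function('f')(y) = Add(3, Mul(Rational(1, 3), Mul(Add(Mul(-3, 5), -1), y))) = Add(3, Mul(Rational(1, 3), Mul(Add(-15, -1), y))) = Add(3, Mul(Rational(1, 3), Mul(-16, y))) = Add(3, Mul(Rational(-16, 3), y)))
Function('g')(X, u) = Add(8, Mul(X, Add(3, Mul(Rational(-16, 3), u)))) (Function('g')(X, u) = Add(8, Mul(Add(3, Mul(Rational(-16, 3), u)), X)) = Add(8, Mul(X, Add(3, Mul(Rational(-16, 3), u)))))
Add(Function('g')(160, -104), 41487) = Add(Add(8, Mul(Rational(-1, 3), 160, Add(-9, Mul(16, -104)))), 41487) = Add(Add(8, Mul(Rational(-1, 3), 160, Add(-9, -1664))), 41487) = Add(Add(8, Mul(Rational(-1, 3), 160, -1673)), 41487) = Add(Add(8, Rational(267680, 3)), 41487) = Add(Rational(267704, 3), 41487) = Rational(392165, 3)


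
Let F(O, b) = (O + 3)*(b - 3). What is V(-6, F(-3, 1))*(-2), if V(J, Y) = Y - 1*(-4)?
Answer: -8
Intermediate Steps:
F(O, b) = (-3 + b)*(3 + O) (F(O, b) = (3 + O)*(-3 + b) = (-3 + b)*(3 + O))
V(J, Y) = 4 + Y (V(J, Y) = Y + 4 = 4 + Y)
V(-6, F(-3, 1))*(-2) = (4 + (-9 - 3*(-3) + 3*1 - 3*1))*(-2) = (4 + (-9 + 9 + 3 - 3))*(-2) = (4 + 0)*(-2) = 4*(-2) = -8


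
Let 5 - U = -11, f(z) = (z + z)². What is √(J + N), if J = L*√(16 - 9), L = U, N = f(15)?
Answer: 2*√(225 + 4*√7) ≈ 30.697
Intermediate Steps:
f(z) = 4*z² (f(z) = (2*z)² = 4*z²)
N = 900 (N = 4*15² = 4*225 = 900)
U = 16 (U = 5 - 1*(-11) = 5 + 11 = 16)
L = 16
J = 16*√7 (J = 16*√(16 - 9) = 16*√7 ≈ 42.332)
√(J + N) = √(16*√7 + 900) = √(900 + 16*√7)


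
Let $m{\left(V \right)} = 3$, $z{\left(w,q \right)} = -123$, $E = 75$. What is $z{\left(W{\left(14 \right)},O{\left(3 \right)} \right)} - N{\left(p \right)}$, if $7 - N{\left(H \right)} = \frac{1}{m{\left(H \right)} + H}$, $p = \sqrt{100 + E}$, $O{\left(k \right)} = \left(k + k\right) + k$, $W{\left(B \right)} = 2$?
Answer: $- \frac{21583}{166} + \frac{5 \sqrt{7}}{166} \approx -129.94$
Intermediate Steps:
$O{\left(k \right)} = 3 k$ ($O{\left(k \right)} = 2 k + k = 3 k$)
$p = 5 \sqrt{7}$ ($p = \sqrt{100 + 75} = \sqrt{175} = 5 \sqrt{7} \approx 13.229$)
$N{\left(H \right)} = 7 - \frac{1}{3 + H}$
$z{\left(W{\left(14 \right)},O{\left(3 \right)} \right)} - N{\left(p \right)} = -123 - \frac{20 + 7 \cdot 5 \sqrt{7}}{3 + 5 \sqrt{7}} = -123 - \frac{20 + 35 \sqrt{7}}{3 + 5 \sqrt{7}}$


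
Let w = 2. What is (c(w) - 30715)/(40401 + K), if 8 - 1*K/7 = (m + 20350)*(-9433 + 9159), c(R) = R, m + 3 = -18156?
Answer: -30713/4242795 ≈ -0.0072389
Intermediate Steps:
m = -18159 (m = -3 - 18156 = -18159)
K = 4202394 (K = 56 - 7*(-18159 + 20350)*(-9433 + 9159) = 56 - 15337*(-274) = 56 - 7*(-600334) = 56 + 4202338 = 4202394)
(c(w) - 30715)/(40401 + K) = (2 - 30715)/(40401 + 4202394) = -30713/4242795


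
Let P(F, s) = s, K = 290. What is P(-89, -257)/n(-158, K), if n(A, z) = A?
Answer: 257/158 ≈ 1.6266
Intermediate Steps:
P(-89, -257)/n(-158, K) = -257/(-158) = -257*(-1/158) = 257/158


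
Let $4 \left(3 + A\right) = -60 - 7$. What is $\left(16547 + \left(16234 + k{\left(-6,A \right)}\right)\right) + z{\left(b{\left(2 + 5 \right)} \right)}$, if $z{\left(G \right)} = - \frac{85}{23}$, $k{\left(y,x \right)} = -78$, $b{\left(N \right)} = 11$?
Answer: $\frac{752084}{23} \approx 32699.0$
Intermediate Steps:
$A = - \frac{79}{4}$ ($A = -3 + \frac{-60 - 7}{4} = -3 + \frac{1}{4} \left(-67\right) = -3 - \frac{67}{4} = - \frac{79}{4} \approx -19.75$)
$z{\left(G \right)} = - \frac{85}{23}$ ($z{\left(G \right)} = \left(-85\right) \frac{1}{23} = - \frac{85}{23}$)
$\left(16547 + \left(16234 + k{\left(-6,A \right)}\right)\right) + z{\left(b{\left(2 + 5 \right)} \right)} = \left(16547 + \left(16234 - 78\right)\right) - \frac{85}{23} = \left(16547 + 16156\right) - \frac{85}{23} = 32703 - \frac{85}{23} = \frac{752084}{23}$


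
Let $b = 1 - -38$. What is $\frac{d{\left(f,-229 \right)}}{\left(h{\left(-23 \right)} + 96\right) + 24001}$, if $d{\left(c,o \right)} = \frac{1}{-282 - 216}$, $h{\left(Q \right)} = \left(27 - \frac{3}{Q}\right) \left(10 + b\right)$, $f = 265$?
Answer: $- \frac{23}{291233886} \approx -7.8974 \cdot 10^{-8}$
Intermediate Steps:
$b = 39$ ($b = 1 + 38 = 39$)
$h{\left(Q \right)} = 1323 - \frac{147}{Q}$ ($h{\left(Q \right)} = \left(27 - \frac{3}{Q}\right) \left(10 + 39\right) = \left(27 - \frac{3}{Q}\right) 49 = 1323 - \frac{147}{Q}$)
$d{\left(c,o \right)} = - \frac{1}{498}$ ($d{\left(c,o \right)} = \frac{1}{-498} = - \frac{1}{498}$)
$\frac{d{\left(f,-229 \right)}}{\left(h{\left(-23 \right)} + 96\right) + 24001} = - \frac{1}{498 \left(\left(\left(1323 - \frac{147}{-23}\right) + 96\right) + 24001\right)} = - \frac{1}{498 \left(\left(\left(1323 - - \frac{147}{23}\right) + 96\right) + 24001\right)} = - \frac{1}{498 \left(\left(\left(1323 + \frac{147}{23}\right) + 96\right) + 24001\right)} = - \frac{1}{498 \left(\left(\frac{30576}{23} + 96\right) + 24001\right)} = - \frac{1}{498 \left(\frac{32784}{23} + 24001\right)} = - \frac{1}{498 \cdot \frac{584807}{23}} = \left(- \frac{1}{498}\right) \frac{23}{584807} = - \frac{23}{291233886}$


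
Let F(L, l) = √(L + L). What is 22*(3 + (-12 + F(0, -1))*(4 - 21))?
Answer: 4554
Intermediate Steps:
F(L, l) = √2*√L (F(L, l) = √(2*L) = √2*√L)
22*(3 + (-12 + F(0, -1))*(4 - 21)) = 22*(3 + (-12 + √2*√0)*(4 - 21)) = 22*(3 + (-12 + √2*0)*(-17)) = 22*(3 + (-12 + 0)*(-17)) = 22*(3 - 12*(-17)) = 22*(3 + 204) = 22*207 = 4554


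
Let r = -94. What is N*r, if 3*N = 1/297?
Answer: -94/891 ≈ -0.10550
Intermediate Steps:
N = 1/891 (N = (⅓)/297 = (⅓)*(1/297) = 1/891 ≈ 0.0011223)
N*r = (1/891)*(-94) = -94/891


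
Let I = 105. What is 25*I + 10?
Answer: 2635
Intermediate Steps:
25*I + 10 = 25*105 + 10 = 2625 + 10 = 2635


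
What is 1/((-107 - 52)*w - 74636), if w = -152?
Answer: -1/50468 ≈ -1.9815e-5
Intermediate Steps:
1/((-107 - 52)*w - 74636) = 1/((-107 - 52)*(-152) - 74636) = 1/(-159*(-152) - 74636) = 1/(24168 - 74636) = 1/(-50468) = -1/50468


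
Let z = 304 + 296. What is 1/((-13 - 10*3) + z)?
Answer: 1/557 ≈ 0.0017953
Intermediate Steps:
z = 600
1/((-13 - 10*3) + z) = 1/((-13 - 10*3) + 600) = 1/((-13 - 30) + 600) = 1/(-43 + 600) = 1/557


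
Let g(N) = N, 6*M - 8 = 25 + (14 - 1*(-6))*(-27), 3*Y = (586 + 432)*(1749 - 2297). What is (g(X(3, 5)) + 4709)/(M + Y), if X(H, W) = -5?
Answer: -28224/1116235 ≈ -0.025285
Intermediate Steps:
Y = -557864/3 (Y = ((586 + 432)*(1749 - 2297))/3 = (1018*(-548))/3 = (1/3)*(-557864) = -557864/3 ≈ -1.8595e+5)
M = -169/2 (M = 4/3 + (25 + (14 - 1*(-6))*(-27))/6 = 4/3 + (25 + (14 + 6)*(-27))/6 = 4/3 + (25 + 20*(-27))/6 = 4/3 + (25 - 540)/6 = 4/3 + (1/6)*(-515) = 4/3 - 515/6 = -169/2 ≈ -84.500)
(g(X(3, 5)) + 4709)/(M + Y) = (-5 + 4709)/(-169/2 - 557864/3) = 4704/(-1116235/6) = 4704*(-6/1116235) = -28224/1116235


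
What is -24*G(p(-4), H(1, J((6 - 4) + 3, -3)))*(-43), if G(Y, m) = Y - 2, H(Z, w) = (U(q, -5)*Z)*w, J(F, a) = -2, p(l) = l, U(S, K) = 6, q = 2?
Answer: -6192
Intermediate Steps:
H(Z, w) = 6*Z*w (H(Z, w) = (6*Z)*w = 6*Z*w)
G(Y, m) = -2 + Y
-24*G(p(-4), H(1, J((6 - 4) + 3, -3)))*(-43) = -24*(-2 - 4)*(-43) = -24*(-6)*(-43) = 144*(-43) = -6192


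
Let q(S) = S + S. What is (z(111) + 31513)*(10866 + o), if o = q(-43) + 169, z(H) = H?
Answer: 346251176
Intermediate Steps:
q(S) = 2*S
o = 83 (o = 2*(-43) + 169 = -86 + 169 = 83)
(z(111) + 31513)*(10866 + o) = (111 + 31513)*(10866 + 83) = 31624*10949 = 346251176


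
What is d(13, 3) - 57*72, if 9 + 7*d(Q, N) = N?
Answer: -28734/7 ≈ -4104.9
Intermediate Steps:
d(Q, N) = -9/7 + N/7
d(13, 3) - 57*72 = (-9/7 + (⅐)*3) - 57*72 = (-9/7 + 3/7) - 4104 = -6/7 - 4104 = -28734/7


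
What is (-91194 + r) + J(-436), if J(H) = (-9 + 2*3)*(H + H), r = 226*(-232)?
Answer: -141010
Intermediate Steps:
r = -52432
J(H) = -6*H (J(H) = (-9 + 6)*(2*H) = -6*H)
(-91194 + r) + J(-436) = (-91194 - 52432) - 6*(-436) = -143626 + 2616 = -141010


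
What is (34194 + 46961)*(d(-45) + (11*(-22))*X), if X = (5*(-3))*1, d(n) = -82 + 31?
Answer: 290453745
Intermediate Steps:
d(n) = -51
X = -15 (X = -15*1 = -15)
(34194 + 46961)*(d(-45) + (11*(-22))*X) = (34194 + 46961)*(-51 + (11*(-22))*(-15)) = 81155*(-51 - 242*(-15)) = 81155*(-51 + 3630) = 81155*3579 = 290453745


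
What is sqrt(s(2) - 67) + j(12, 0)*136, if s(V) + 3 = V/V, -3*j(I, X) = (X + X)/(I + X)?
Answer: I*sqrt(69) ≈ 8.3066*I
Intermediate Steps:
j(I, X) = -2*X/(3*(I + X)) (j(I, X) = -(X + X)/(3*(I + X)) = -2*X/(3*(I + X)))
s(V) = -2 (s(V) = -3 + V/V = -3 + 1 = -2)
sqrt(s(2) - 67) + j(12, 0)*136 = sqrt(-2 - 67) - 2*0/(3*12 + 3*0)*136 = sqrt(-69) - 2*0/(36 + 0)*136 = I*sqrt(69) - 2*0/36*136 = I*sqrt(69) - 2*0*1/36*136 = I*sqrt(69) + 0*136 = I*sqrt(69) + 0 = I*sqrt(69)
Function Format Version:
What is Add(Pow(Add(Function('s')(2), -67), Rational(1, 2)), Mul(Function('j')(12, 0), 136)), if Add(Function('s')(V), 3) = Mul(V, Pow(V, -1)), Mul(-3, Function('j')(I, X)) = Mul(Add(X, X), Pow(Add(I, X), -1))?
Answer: Mul(I, Pow(69, Rational(1, 2))) ≈ Mul(8.3066, I)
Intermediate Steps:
Function('j')(I, X) = Mul(Rational(-2, 3), X, Pow(Add(I, X), -1)) (Function('j')(I, X) = Mul(Rational(-1, 3), Mul(Add(X, X), Pow(Add(I, X), -1))) = Mul(Rational(-1, 3), Mul(Mul(2, X), Pow(Add(I, X), -1))) = Mul(Rational(-1, 3), Mul(2, X, Pow(Add(I, X), -1))) = Mul(Rational(-2, 3), X, Pow(Add(I, X), -1)))
Function('s')(V) = -2 (Function('s')(V) = Add(-3, Mul(V, Pow(V, -1))) = Add(-3, 1) = -2)
Add(Pow(Add(Function('s')(2), -67), Rational(1, 2)), Mul(Function('j')(12, 0), 136)) = Add(Pow(Add(-2, -67), Rational(1, 2)), Mul(Mul(-2, 0, Pow(Add(Mul(3, 12), Mul(3, 0)), -1)), 136)) = Add(Pow(-69, Rational(1, 2)), Mul(Mul(-2, 0, Pow(Add(36, 0), -1)), 136)) = Add(Mul(I, Pow(69, Rational(1, 2))), Mul(Mul(-2, 0, Pow(36, -1)), 136)) = Add(Mul(I, Pow(69, Rational(1, 2))), Mul(Mul(-2, 0, Rational(1, 36)), 136)) = Add(Mul(I, Pow(69, Rational(1, 2))), Mul(0, 136)) = Add(Mul(I, Pow(69, Rational(1, 2))), 0) = Mul(I, Pow(69, Rational(1, 2)))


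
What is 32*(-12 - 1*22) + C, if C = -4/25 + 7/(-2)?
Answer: -54583/50 ≈ -1091.7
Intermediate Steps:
C = -183/50 (C = -4*1/25 + 7*(-½) = -4/25 - 7/2 = -183/50 ≈ -3.6600)
32*(-12 - 1*22) + C = 32*(-12 - 1*22) - 183/50 = 32*(-12 - 22) - 183/50 = 32*(-34) - 183/50 = -1088 - 183/50 = -54583/50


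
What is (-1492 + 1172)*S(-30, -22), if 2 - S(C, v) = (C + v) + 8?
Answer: -14720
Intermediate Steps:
S(C, v) = -6 - C - v (S(C, v) = 2 - ((C + v) + 8) = 2 - (8 + C + v) = 2 + (-8 - C - v) = -6 - C - v)
(-1492 + 1172)*S(-30, -22) = (-1492 + 1172)*(-6 - 1*(-30) - 1*(-22)) = -320*(-6 + 30 + 22) = -320*46 = -14720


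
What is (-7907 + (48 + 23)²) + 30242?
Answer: 27376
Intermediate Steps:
(-7907 + (48 + 23)²) + 30242 = (-7907 + 71²) + 30242 = (-7907 + 5041) + 30242 = -2866 + 30242 = 27376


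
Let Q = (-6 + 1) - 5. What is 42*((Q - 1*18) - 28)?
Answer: -2352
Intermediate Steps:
Q = -10 (Q = -5 - 5 = -10)
42*((Q - 1*18) - 28) = 42*((-10 - 1*18) - 28) = 42*((-10 - 18) - 28) = 42*(-28 - 28) = 42*(-56) = -2352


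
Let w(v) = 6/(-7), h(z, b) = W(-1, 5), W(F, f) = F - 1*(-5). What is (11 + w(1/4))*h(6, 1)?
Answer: 284/7 ≈ 40.571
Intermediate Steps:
W(F, f) = 5 + F (W(F, f) = F + 5 = 5 + F)
h(z, b) = 4 (h(z, b) = 5 - 1 = 4)
w(v) = -6/7 (w(v) = 6*(-⅐) = -6/7)
(11 + w(1/4))*h(6, 1) = (11 - 6/7)*4 = (71/7)*4 = 284/7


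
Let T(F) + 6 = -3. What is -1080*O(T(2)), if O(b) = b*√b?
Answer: 29160*I ≈ 29160.0*I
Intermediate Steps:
T(F) = -9 (T(F) = -6 - 3 = -9)
O(b) = b^(3/2)
-1080*O(T(2)) = -(-29160)*I = 29160*I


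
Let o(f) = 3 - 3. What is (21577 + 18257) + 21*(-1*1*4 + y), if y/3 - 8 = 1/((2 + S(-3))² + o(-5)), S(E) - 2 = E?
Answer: 40317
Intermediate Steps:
S(E) = 2 + E
o(f) = 0
y = 27 (y = 24 + 3/((2 + (2 - 3))² + 0) = 24 + 3/((2 - 1)² + 0) = 24 + 3/(1² + 0) = 24 + 3/(1 + 0) = 24 + 3/1 = 24 + 3*1 = 24 + 3 = 27)
(21577 + 18257) + 21*(-1*1*4 + y) = (21577 + 18257) + 21*(-1*1*4 + 27) = 39834 + 21*(-1*4 + 27) = 39834 + 21*(-4 + 27) = 39834 + 21*23 = 39834 + 483 = 40317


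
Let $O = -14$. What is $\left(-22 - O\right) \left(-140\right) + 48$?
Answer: $1168$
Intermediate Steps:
$\left(-22 - O\right) \left(-140\right) + 48 = \left(-22 - -14\right) \left(-140\right) + 48 = \left(-22 + 14\right) \left(-140\right) + 48 = \left(-8\right) \left(-140\right) + 48 = 1120 + 48 = 1168$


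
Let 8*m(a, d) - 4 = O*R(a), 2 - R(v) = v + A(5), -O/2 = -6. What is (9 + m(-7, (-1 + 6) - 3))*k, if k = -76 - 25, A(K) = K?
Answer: -3131/2 ≈ -1565.5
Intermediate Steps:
O = 12 (O = -2*(-6) = 12)
R(v) = -3 - v (R(v) = 2 - (v + 5) = 2 - (5 + v) = 2 + (-5 - v) = -3 - v)
m(a, d) = -4 - 3*a/2 (m(a, d) = ½ + (12*(-3 - a))/8 = ½ + (-36 - 12*a)/8 = ½ + (-9/2 - 3*a/2) = -4 - 3*a/2)
k = -101
(9 + m(-7, (-1 + 6) - 3))*k = (9 + (-4 - 3/2*(-7)))*(-101) = (9 + (-4 + 21/2))*(-101) = (9 + 13/2)*(-101) = (31/2)*(-101) = -3131/2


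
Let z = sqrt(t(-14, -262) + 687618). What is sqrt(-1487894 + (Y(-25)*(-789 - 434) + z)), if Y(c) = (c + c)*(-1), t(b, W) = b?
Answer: sqrt(-1549044 + 2*sqrt(171901)) ≈ 1244.3*I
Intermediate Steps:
Y(c) = -2*c (Y(c) = (2*c)*(-1) = -2*c)
z = 2*sqrt(171901) (z = sqrt(-14 + 687618) = sqrt(687604) = 2*sqrt(171901) ≈ 829.22)
sqrt(-1487894 + (Y(-25)*(-789 - 434) + z)) = sqrt(-1487894 + ((-2*(-25))*(-789 - 434) + 2*sqrt(171901))) = sqrt(-1487894 + (50*(-1223) + 2*sqrt(171901))) = sqrt(-1487894 + (-61150 + 2*sqrt(171901))) = sqrt(-1549044 + 2*sqrt(171901))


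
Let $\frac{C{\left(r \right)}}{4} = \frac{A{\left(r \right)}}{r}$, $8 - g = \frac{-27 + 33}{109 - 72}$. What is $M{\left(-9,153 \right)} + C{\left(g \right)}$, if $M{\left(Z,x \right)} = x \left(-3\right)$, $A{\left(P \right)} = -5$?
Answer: $- \frac{13385}{29} \approx -461.55$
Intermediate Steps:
$g = \frac{290}{37}$ ($g = 8 - \frac{-27 + 33}{109 - 72} = 8 - \frac{6}{37} = \frac{290}{37} \approx 7.8378$)
$M{\left(Z,x \right)} = - 3 x$
$C{\left(r \right)} = - \frac{20}{r}$ ($C{\left(r \right)} = 4 \left(- \frac{5}{r}\right) = - \frac{20}{r}$)
$M{\left(-9,153 \right)} + C{\left(g \right)} = \left(-3\right) 153 - \frac{20}{\frac{290}{37}} = -459 - \frac{74}{29} = - \frac{13385}{29}$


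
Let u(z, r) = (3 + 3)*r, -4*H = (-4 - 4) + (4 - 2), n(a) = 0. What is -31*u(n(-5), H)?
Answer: -279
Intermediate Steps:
H = 3/2 (H = -((-4 - 4) + (4 - 2))/4 = -(-8 + 2)/4 = -¼*(-6) = 3/2 ≈ 1.5000)
u(z, r) = 6*r
-31*u(n(-5), H) = -186*3/2 = -31*9 = -279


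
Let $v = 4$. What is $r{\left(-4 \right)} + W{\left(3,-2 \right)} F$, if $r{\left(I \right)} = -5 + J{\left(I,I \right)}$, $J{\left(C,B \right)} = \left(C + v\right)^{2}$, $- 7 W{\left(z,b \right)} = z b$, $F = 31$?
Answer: $\frac{151}{7} \approx 21.571$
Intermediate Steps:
$W{\left(z,b \right)} = - \frac{b z}{7}$ ($W{\left(z,b \right)} = - \frac{z b}{7} = - \frac{b z}{7}$)
$J{\left(C,B \right)} = \left(4 + C\right)^{2}$ ($J{\left(C,B \right)} = \left(C + 4\right)^{2} = \left(4 + C\right)^{2}$)
$r{\left(I \right)} = -5 + \left(4 + I\right)^{2}$
$r{\left(-4 \right)} + W{\left(3,-2 \right)} F = \left(-5 + \left(4 - 4\right)^{2}\right) + \left(- \frac{1}{7}\right) \left(-2\right) 3 \cdot 31 = \left(-5 + 0^{2}\right) + \frac{6}{7} \cdot 31 = \left(-5 + 0\right) + \frac{186}{7} = -5 + \frac{186}{7} = \frac{151}{7}$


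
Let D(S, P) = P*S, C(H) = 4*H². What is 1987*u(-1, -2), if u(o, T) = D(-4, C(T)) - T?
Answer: -123194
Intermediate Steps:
u(o, T) = -T - 16*T² (u(o, T) = (4*T²)*(-4) - T = -16*T² - T = -T - 16*T²)
1987*u(-1, -2) = 1987*(-2*(-1 - 16*(-2))) = 1987*(-2*(-1 + 32)) = 1987*(-2*31) = 1987*(-62) = -123194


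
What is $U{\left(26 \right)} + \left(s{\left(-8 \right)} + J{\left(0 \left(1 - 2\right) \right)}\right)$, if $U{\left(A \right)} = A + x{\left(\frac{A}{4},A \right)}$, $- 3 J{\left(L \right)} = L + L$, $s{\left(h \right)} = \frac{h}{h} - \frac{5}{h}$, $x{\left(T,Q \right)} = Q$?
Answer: $\frac{429}{8} \approx 53.625$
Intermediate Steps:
$s{\left(h \right)} = 1 - \frac{5}{h}$
$J{\left(L \right)} = - \frac{2 L}{3}$ ($J{\left(L \right)} = - \frac{L + L}{3} = - \frac{2 L}{3}$)
$U{\left(A \right)} = 2 A$ ($U{\left(A \right)} = A + A = 2 A$)
$U{\left(26 \right)} + \left(s{\left(-8 \right)} + J{\left(0 \left(1 - 2\right) \right)}\right) = 2 \cdot 26 - \left(- \frac{-5 - 8}{-8} + \frac{2}{3} \cdot 0 \left(1 - 2\right)\right) = 52 - \left(- \frac{13}{8} + \frac{2 \cdot 0 \left(-1\right)}{3}\right) = 52 + \left(\frac{13}{8} - 0\right) = 52 + \left(\frac{13}{8} + 0\right) = 52 + \frac{13}{8} = \frac{429}{8}$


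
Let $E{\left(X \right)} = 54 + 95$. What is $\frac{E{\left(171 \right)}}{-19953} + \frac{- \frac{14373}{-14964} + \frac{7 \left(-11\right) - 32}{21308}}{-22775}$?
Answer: $- \frac{45337401839801}{6037341386986350} \approx -0.0075095$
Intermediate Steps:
$E{\left(X \right)} = 149$
$\frac{E{\left(171 \right)}}{-19953} + \frac{- \frac{14373}{-14964} + \frac{7 \left(-11\right) - 32}{21308}}{-22775} = \frac{149}{-19953} + \frac{- \frac{14373}{-14964} + \frac{7 \left(-11\right) - 32}{21308}}{-22775} = 149 \left(- \frac{1}{19953}\right) + \left(\left(-14373\right) \left(- \frac{1}{14964}\right) + \left(-77 - 32\right) \frac{1}{21308}\right) \left(- \frac{1}{22775}\right) = - \frac{149}{19953} + \left(\frac{4791}{4988} - \frac{109}{21308}\right) \left(- \frac{1}{22775}\right) = - \frac{149}{19953} + \frac{12692867}{13285538} \left(- \frac{1}{22775}\right) = - \frac{149}{19953} - \frac{12692867}{302578127950} = - \frac{45337401839801}{6037341386986350}$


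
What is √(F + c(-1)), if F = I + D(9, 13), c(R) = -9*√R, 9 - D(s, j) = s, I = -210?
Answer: √(-210 - 9*I) ≈ 0.31046 - 14.495*I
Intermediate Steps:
D(s, j) = 9 - s
F = -210 (F = -210 + (9 - 1*9) = -210 + (9 - 9) = -210 + 0 = -210)
√(F + c(-1)) = √(-210 - 9*I)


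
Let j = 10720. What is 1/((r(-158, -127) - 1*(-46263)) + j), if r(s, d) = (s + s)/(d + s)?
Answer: 285/16240471 ≈ 1.7549e-5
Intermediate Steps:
r(s, d) = 2*s/(d + s) (r(s, d) = (2*s)/(d + s) = 2*s/(d + s))
1/((r(-158, -127) - 1*(-46263)) + j) = 1/((2*(-158)/(-127 - 158) - 1*(-46263)) + 10720) = 1/((2*(-158)/(-285) + 46263) + 10720) = 1/((2*(-158)*(-1/285) + 46263) + 10720) = 1/((316/285 + 46263) + 10720) = 1/(13185271/285 + 10720) = 1/(16240471/285) = 285/16240471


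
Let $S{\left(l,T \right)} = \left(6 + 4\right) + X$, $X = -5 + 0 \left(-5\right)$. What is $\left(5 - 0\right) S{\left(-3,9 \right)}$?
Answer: $25$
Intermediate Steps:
$X = -5$ ($X = -5 + 0 = -5$)
$S{\left(l,T \right)} = 5$ ($S{\left(l,T \right)} = \left(6 + 4\right) - 5 = 10 - 5 = 5$)
$\left(5 - 0\right) S{\left(-3,9 \right)} = \left(5 - 0\right) 5 = \left(5 + 0\right) 5 = 5 \cdot 5 = 25$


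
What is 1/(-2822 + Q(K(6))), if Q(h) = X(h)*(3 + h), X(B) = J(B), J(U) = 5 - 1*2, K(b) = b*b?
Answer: -1/2705 ≈ -0.00036969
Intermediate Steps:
K(b) = b²
J(U) = 3 (J(U) = 5 - 2 = 3)
X(B) = 3
Q(h) = 9 + 3*h (Q(h) = 3*(3 + h) = 9 + 3*h)
1/(-2822 + Q(K(6))) = 1/(-2822 + (9 + 3*6²)) = 1/(-2822 + (9 + 3*36)) = 1/(-2822 + (9 + 108)) = 1/(-2822 + 117) = 1/(-2705) = -1/2705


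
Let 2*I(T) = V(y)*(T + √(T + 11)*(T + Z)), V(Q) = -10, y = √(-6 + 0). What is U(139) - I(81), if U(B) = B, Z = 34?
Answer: 544 + 1150*√23 ≈ 6059.2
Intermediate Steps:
y = I*√6 (y = √(-6) = I*√6 ≈ 2.4495*I)
I(T) = -5*T - 5*√(11 + T)*(34 + T) (I(T) = (-10*(T + √(T + 11)*(T + 34)))/2 = (-10*(T + √(11 + T)*(34 + T)))/2 = (-10*T - 10*√(11 + T)*(34 + T))/2 = -5*T - 5*√(11 + T)*(34 + T))
U(139) - I(81) = 139 - (-170*√(11 + 81) - 5*81 - 5*81*√(11 + 81)) = 139 - (-340*√23 - 405 - 5*81*√92) = 139 - (-340*√23 - 405 - 5*81*2*√23) = 139 - (-340*√23 - 405 - 810*√23) = 139 - (-405 - 1150*√23) = 139 + (405 + 1150*√23) = 544 + 1150*√23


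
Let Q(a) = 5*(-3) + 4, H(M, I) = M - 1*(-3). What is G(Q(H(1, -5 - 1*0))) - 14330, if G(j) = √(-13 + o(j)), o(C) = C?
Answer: -14330 + 2*I*√6 ≈ -14330.0 + 4.899*I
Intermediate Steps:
H(M, I) = 3 + M (H(M, I) = M + 3 = 3 + M)
Q(a) = -11 (Q(a) = -15 + 4 = -11)
G(j) = √(-13 + j)
G(Q(H(1, -5 - 1*0))) - 14330 = √(-13 - 11) - 14330 = √(-24) - 14330 = 2*I*√6 - 14330 = -14330 + 2*I*√6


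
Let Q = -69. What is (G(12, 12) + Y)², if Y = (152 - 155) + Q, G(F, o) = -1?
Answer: 5329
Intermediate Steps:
Y = -72 (Y = (152 - 155) - 69 = -3 - 69 = -72)
(G(12, 12) + Y)² = (-1 - 72)² = (-73)² = 5329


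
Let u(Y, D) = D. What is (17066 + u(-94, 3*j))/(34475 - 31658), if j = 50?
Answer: 17216/2817 ≈ 6.1115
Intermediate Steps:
(17066 + u(-94, 3*j))/(34475 - 31658) = (17066 + 3*50)/(34475 - 31658) = (17066 + 150)/2817 = 17216*(1/2817) = 17216/2817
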